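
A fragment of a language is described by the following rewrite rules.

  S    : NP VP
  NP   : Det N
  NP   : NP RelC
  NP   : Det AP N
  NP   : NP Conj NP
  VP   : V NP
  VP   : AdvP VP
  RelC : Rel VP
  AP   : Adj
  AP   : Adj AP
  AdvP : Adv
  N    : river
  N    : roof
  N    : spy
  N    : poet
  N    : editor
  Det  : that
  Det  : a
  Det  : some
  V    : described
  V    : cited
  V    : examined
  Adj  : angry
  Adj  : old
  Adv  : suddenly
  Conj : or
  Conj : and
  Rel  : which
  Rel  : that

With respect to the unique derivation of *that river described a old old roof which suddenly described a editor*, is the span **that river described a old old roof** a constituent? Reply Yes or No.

No

[S [NP [Det that] [N river]] [VP [V described] [NP [NP [Det a] [AP [Adj old] [AP [Adj old]]] [N roof]] [RelC [Rel which] [VP [AdvP [Adv suddenly]] [VP [V described] [NP [Det a] [N editor]]]]]]]]
The smallest constituent containing 'that river described a old old roof' is the S spanning 'that river described a old old roof which suddenly described a editor'; no single node in the tree dominates exactly the given words.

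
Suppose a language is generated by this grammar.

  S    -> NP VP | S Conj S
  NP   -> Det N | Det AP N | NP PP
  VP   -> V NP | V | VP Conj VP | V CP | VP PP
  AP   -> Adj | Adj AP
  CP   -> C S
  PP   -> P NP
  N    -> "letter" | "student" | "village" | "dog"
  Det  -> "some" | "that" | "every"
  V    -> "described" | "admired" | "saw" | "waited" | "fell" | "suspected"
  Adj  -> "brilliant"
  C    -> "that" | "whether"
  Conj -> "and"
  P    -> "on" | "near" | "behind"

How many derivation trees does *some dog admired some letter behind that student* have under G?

The two bracketings:
[S [NP [Det some] [N dog]] [VP [V admired] [NP [NP [Det some] [N letter]] [PP [P behind] [NP [Det that] [N student]]]]]]
[S [NP [Det some] [N dog]] [VP [VP [V admired] [NP [Det some] [N letter]]] [PP [P behind] [NP [Det that] [N student]]]]]
The difference turns on whether NP → NP PP is used at the relevant span, versus an alternative expansion of NP.

2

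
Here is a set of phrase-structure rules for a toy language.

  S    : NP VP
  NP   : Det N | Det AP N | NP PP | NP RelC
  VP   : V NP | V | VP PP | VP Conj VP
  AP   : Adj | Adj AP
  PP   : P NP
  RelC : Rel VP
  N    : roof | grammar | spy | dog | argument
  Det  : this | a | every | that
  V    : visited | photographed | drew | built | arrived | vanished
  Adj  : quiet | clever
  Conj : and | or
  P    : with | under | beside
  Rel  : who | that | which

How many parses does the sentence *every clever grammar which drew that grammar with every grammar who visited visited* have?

7

Two of the 7 distinct bracketings:
[S [NP [NP [NP [Det every] [AP [Adj clever]] [N grammar]] [RelC [Rel which] [VP [V drew] [NP [Det that] [N grammar]]]]] [PP [P with] [NP [NP [Det every] [N grammar]] [RelC [Rel who] [VP [V visited]]]]]] [VP [V visited]]]
[S [NP [NP [Det every] [AP [Adj clever]] [N grammar]] [RelC [Rel which] [VP [V drew] [NP [NP [Det that] [N grammar]] [PP [P with] [NP [NP [Det every] [N grammar]] [RelC [Rel who] [VP [V visited]]]]]]]]] [VP [V visited]]]
The trees differ in how a recursive rule is bracketed over the same span.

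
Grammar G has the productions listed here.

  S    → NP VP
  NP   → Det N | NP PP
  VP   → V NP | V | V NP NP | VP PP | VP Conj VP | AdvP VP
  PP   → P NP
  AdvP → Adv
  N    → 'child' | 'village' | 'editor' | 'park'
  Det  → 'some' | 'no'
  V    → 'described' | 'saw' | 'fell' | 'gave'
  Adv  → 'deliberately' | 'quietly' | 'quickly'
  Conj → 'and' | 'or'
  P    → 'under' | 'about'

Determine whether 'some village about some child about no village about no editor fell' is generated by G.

S
  NP
    NP
      Det: some
      N: village
    PP
      P: about
      NP
        NP
          Det: some
          N: child
        PP
          P: about
          NP
            NP
              Det: no
              N: village
            PP
              P: about
              NP
                Det: no
                N: editor
  VP
    V: fell
The bracketing above is licensed at every node by one of the given productions, with S at the root.

Grammatical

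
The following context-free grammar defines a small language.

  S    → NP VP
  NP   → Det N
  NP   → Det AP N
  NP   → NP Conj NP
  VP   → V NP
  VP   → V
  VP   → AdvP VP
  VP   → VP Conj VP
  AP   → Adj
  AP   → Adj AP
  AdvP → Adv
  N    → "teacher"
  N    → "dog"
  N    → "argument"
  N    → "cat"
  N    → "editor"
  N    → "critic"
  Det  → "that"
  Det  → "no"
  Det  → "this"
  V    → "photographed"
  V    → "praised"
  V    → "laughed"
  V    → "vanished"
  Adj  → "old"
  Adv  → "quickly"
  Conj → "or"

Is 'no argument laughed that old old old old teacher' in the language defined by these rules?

Grammatical

[S [NP [Det no] [N argument]] [VP [V laughed] [NP [Det that] [AP [Adj old] [AP [Adj old] [AP [Adj old] [AP [Adj old]]]]] [N teacher]]]]
Every word is introduced by a lexical rule and the phrasal rules combine the resulting categories into a single S.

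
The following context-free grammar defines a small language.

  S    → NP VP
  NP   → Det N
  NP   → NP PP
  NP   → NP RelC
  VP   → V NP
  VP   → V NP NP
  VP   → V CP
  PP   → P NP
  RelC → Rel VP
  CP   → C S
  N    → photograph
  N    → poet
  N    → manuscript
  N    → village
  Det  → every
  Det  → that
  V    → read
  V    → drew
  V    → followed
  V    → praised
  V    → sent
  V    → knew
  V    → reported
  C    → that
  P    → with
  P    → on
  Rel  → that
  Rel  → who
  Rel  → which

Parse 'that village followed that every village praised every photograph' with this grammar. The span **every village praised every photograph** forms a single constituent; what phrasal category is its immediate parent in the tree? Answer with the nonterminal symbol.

[S [NP [Det that] [N village]] [VP [V followed] [CP [C that] [S [NP [Det every] [N village]] [VP [V praised] [NP [Det every] [N photograph]]]]]]]
The span 'every village praised every photograph' is the S node built by S → NP VP.
Its mother is the CP built by CP → C S.

CP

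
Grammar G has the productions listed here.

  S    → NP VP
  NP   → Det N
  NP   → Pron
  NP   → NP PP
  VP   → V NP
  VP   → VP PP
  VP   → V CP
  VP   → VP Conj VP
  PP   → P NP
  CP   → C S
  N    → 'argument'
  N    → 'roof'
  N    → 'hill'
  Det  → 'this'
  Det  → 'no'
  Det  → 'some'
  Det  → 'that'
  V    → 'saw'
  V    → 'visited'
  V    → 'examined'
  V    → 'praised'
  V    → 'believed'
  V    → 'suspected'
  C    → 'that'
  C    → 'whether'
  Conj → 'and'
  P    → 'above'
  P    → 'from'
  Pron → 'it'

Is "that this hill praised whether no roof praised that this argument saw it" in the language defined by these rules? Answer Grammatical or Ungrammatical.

For S → NP VP, no prefix of the string parses as an NP.

Ungrammatical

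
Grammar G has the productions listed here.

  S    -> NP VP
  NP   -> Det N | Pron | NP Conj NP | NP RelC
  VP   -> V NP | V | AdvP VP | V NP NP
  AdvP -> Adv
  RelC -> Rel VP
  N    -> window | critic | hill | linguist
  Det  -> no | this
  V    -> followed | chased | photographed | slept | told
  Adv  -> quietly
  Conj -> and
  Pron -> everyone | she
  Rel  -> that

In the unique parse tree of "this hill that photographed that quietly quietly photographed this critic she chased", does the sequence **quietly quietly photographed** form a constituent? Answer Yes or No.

[S [NP [NP [NP [Det this] [N hill]] [RelC [Rel that] [VP [V photographed]]]] [RelC [Rel that] [VP [AdvP [Adv quietly]] [VP [AdvP [Adv quietly]] [VP [V photographed] [NP [Det this] [N critic]] [NP [Pron she]]]]]]] [VP [V chased]]]
The smallest constituent containing 'quietly quietly photographed' is the VP spanning 'quietly quietly photographed this critic she'; no single node in the tree dominates exactly the given words.

No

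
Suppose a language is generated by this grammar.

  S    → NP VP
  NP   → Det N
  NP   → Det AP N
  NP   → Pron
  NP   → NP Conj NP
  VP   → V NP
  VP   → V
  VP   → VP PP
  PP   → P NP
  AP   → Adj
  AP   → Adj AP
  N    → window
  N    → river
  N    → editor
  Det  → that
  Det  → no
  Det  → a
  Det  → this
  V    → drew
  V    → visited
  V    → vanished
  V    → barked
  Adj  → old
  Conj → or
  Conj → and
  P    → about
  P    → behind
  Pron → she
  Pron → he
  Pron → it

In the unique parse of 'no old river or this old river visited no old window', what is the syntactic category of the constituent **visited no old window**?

VP

[S [NP [NP [Det no] [AP [Adj old]] [N river]] [Conj or] [NP [Det this] [AP [Adj old]] [N river]]] [VP [V visited] [NP [Det no] [AP [Adj old]] [N window]]]]
The span 'visited no old window' is the VP node built by VP → V NP.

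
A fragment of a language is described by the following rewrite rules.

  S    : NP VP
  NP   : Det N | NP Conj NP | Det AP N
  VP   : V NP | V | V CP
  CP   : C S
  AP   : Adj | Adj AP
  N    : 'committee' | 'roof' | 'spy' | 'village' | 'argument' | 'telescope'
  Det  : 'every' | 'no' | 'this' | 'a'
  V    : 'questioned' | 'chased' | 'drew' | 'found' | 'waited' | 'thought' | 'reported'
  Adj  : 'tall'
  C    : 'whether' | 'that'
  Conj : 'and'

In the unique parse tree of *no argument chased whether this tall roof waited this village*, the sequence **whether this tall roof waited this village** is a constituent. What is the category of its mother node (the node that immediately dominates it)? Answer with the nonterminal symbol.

[S [NP [Det no] [N argument]] [VP [V chased] [CP [C whether] [S [NP [Det this] [AP [Adj tall]] [N roof]] [VP [V waited] [NP [Det this] [N village]]]]]]]
The span 'whether this tall roof waited this village' is the CP node built by CP → C S.
Its mother is the VP built by VP → V CP.

VP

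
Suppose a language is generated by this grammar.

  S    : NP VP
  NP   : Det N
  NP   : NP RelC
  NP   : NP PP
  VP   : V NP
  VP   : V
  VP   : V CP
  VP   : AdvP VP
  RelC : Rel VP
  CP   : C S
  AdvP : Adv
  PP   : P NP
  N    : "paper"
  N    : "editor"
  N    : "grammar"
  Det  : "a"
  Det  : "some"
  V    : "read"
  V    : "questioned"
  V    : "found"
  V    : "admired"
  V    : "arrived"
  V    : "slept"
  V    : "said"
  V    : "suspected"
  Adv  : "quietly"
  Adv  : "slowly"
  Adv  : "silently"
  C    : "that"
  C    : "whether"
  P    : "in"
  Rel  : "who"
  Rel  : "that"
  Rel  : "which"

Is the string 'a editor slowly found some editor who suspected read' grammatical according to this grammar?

For S → NP VP, the only prefix that parses as NP is 'a editor', but the remainder 'slowly found some editor who suspected read' is not a VP under these rules.

Ungrammatical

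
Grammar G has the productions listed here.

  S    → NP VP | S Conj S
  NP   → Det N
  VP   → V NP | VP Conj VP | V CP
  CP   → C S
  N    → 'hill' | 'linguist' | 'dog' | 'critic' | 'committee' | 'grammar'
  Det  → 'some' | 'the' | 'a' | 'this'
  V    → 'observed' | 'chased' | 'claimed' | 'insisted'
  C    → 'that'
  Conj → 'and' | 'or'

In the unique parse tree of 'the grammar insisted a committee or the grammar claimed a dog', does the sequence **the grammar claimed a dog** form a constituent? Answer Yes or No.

[S [S [NP [Det the] [N grammar]] [VP [V insisted] [NP [Det a] [N committee]]]] [Conj or] [S [NP [Det the] [N grammar]] [VP [V claimed] [NP [Det a] [N dog]]]]]
The words 'the grammar claimed a dog' are exhaustively dominated by a single S node (built by S → NP VP), so they form a constituent.

Yes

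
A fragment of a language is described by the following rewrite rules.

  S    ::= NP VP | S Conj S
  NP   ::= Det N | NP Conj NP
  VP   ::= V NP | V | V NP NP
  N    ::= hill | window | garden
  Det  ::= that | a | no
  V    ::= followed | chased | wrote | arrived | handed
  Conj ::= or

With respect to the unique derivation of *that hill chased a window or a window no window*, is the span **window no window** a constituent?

No

[S [NP [Det that] [N hill]] [VP [V chased] [NP [NP [Det a] [N window]] [Conj or] [NP [Det a] [N window]]] [NP [Det no] [N window]]]]
The smallest constituent containing 'window no window' is the VP spanning 'chased a window or a window no window'; no single node in the tree dominates exactly the given words.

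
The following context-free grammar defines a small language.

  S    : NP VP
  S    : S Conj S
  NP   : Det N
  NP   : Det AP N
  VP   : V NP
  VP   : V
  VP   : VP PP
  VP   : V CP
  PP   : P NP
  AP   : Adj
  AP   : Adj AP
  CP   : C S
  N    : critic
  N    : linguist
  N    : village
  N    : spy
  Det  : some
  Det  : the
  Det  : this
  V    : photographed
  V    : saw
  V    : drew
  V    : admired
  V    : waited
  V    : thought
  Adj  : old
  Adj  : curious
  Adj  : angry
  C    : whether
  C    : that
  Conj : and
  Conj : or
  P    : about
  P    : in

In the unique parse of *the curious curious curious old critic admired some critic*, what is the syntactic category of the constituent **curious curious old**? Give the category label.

S
  NP
    Det: the
    AP
      Adj: curious
      AP
        Adj: curious
        AP
          Adj: curious
          AP
            Adj: old
    N: critic
  VP
    V: admired
    NP
      Det: some
      N: critic
The span 'curious curious old' is the AP node built by AP → Adj AP.

AP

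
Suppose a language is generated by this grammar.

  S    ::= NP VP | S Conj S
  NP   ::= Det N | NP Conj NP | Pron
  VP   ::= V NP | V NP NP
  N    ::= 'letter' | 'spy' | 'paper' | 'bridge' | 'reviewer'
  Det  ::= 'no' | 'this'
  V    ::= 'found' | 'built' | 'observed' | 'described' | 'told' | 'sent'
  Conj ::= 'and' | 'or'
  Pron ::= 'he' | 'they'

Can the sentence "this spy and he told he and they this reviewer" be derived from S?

[S [NP [NP [Det this] [N spy]] [Conj and] [NP [Pron he]]] [VP [V told] [NP [NP [Pron he]] [Conj and] [NP [Pron they]]] [NP [Det this] [N reviewer]]]]
The bracketing above is licensed at every node by one of the given productions, with S at the root.

Grammatical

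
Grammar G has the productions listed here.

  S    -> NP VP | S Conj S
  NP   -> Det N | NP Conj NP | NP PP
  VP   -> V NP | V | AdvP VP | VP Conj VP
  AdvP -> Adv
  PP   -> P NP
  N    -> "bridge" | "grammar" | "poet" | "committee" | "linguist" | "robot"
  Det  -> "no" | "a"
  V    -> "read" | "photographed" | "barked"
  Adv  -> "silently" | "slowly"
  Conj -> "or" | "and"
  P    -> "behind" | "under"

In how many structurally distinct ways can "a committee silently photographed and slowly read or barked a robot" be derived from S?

Two of the 7 distinct bracketings:
[S [NP [Det a] [N committee]] [VP [AdvP [Adv silently]] [VP [VP [V photographed]] [Conj and] [VP [AdvP [Adv slowly]] [VP [VP [V read]] [Conj or] [VP [V barked] [NP [Det a] [N robot]]]]]]]]
[S [NP [Det a] [N committee]] [VP [AdvP [Adv silently]] [VP [VP [V photographed]] [Conj and] [VP [VP [AdvP [Adv slowly]] [VP [V read]]] [Conj or] [VP [V barked] [NP [Det a] [N robot]]]]]]]
The trees differ in how a recursive rule is bracketed over the same span.

7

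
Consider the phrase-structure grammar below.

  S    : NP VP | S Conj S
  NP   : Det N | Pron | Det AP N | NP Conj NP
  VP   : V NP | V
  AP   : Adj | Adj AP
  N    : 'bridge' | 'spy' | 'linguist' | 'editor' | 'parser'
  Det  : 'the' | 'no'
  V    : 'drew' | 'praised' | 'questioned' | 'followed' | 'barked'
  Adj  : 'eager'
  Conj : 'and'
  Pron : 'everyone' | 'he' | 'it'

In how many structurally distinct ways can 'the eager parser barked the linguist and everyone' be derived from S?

[S [NP [Det the] [AP [Adj eager]] [N parser]] [VP [V barked] [NP [NP [Det the] [N linguist]] [Conj and] [NP [Pron everyone]]]]]
No rule offers an alternative attachment or grouping for any span, so this is the only derivation.

1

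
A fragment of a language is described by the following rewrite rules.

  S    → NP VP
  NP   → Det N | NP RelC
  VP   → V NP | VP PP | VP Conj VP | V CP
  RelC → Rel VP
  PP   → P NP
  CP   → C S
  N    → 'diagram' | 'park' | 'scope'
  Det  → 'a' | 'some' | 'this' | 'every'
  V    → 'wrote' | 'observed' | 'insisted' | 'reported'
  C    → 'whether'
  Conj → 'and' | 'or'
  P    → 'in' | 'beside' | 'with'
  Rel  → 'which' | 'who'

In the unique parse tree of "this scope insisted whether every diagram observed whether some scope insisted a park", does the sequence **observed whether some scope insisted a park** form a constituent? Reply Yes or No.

Yes

[S [NP [Det this] [N scope]] [VP [V insisted] [CP [C whether] [S [NP [Det every] [N diagram]] [VP [V observed] [CP [C whether] [S [NP [Det some] [N scope]] [VP [V insisted] [NP [Det a] [N park]]]]]]]]]]
The words 'observed whether some scope insisted a park' are exhaustively dominated by a single VP node (built by VP → V CP), so they form a constituent.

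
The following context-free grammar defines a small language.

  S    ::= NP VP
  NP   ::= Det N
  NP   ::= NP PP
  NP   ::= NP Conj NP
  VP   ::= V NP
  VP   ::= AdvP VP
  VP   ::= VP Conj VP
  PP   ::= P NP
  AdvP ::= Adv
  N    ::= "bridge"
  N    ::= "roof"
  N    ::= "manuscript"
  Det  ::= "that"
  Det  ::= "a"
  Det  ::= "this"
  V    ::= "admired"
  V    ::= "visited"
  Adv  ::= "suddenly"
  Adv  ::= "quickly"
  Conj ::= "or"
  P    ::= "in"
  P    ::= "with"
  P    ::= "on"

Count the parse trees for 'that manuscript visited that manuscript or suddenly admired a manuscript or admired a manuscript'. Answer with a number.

3

Two of the 3 distinct bracketings:
[S [NP [Det that] [N manuscript]] [VP [VP [V visited] [NP [Det that] [N manuscript]]] [Conj or] [VP [AdvP [Adv suddenly]] [VP [VP [V admired] [NP [Det a] [N manuscript]]] [Conj or] [VP [V admired] [NP [Det a] [N manuscript]]]]]]]
[S [NP [Det that] [N manuscript]] [VP [VP [V visited] [NP [Det that] [N manuscript]]] [Conj or] [VP [VP [AdvP [Adv suddenly]] [VP [V admired] [NP [Det a] [N manuscript]]]] [Conj or] [VP [V admired] [NP [Det a] [N manuscript]]]]]]
The trees differ in how a recursive rule is bracketed over the same span.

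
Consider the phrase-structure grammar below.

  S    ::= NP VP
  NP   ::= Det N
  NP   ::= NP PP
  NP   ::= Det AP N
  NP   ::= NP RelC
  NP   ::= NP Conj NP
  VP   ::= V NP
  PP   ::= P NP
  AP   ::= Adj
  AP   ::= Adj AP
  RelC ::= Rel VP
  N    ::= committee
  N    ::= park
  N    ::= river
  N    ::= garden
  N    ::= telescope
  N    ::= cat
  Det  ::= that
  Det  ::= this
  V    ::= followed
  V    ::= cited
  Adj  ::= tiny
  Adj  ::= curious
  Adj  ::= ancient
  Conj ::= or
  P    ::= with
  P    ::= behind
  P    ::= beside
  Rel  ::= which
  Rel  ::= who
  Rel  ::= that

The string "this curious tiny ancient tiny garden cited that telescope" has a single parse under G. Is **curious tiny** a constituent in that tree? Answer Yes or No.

No

[S [NP [Det this] [AP [Adj curious] [AP [Adj tiny] [AP [Adj ancient] [AP [Adj tiny]]]]] [N garden]] [VP [V cited] [NP [Det that] [N telescope]]]]
The smallest constituent containing 'curious tiny' is the AP spanning 'curious tiny ancient tiny'; no single node in the tree dominates exactly the given words.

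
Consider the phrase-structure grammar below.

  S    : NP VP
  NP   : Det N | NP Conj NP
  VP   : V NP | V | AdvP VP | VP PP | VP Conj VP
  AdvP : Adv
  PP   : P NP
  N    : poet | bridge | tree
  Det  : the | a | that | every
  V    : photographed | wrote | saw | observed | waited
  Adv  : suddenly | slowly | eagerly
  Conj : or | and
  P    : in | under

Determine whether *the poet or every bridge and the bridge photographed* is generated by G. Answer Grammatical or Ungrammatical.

[S [NP [NP [Det the] [N poet]] [Conj or] [NP [NP [Det every] [N bridge]] [Conj and] [NP [Det the] [N bridge]]]] [VP [V photographed]]]
Every word is introduced by a lexical rule and the phrasal rules combine the resulting categories into a single S.

Grammatical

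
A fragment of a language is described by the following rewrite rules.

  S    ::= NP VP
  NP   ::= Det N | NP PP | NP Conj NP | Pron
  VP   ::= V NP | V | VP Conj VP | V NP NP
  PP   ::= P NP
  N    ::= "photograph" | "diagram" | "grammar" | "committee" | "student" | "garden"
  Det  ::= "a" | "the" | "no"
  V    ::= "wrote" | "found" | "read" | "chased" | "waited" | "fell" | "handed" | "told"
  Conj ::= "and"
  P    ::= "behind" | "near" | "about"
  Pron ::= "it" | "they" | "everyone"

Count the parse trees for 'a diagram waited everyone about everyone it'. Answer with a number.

1

[S [NP [Det a] [N diagram]] [VP [V waited] [NP [NP [Pron everyone]] [PP [P about] [NP [Pron everyone]]]] [NP [Pron it]]]]
No rule offers an alternative attachment or grouping for any span, so this is the only derivation.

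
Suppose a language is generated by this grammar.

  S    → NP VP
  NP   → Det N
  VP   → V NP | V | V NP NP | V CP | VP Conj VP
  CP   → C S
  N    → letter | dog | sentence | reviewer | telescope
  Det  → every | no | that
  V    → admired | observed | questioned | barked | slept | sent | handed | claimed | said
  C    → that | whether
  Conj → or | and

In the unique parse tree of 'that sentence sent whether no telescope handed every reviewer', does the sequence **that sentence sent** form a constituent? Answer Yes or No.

[S [NP [Det that] [N sentence]] [VP [V sent] [CP [C whether] [S [NP [Det no] [N telescope]] [VP [V handed] [NP [Det every] [N reviewer]]]]]]]
The smallest constituent containing 'that sentence sent' is the S spanning 'that sentence sent whether no telescope handed every reviewer'; no single node in the tree dominates exactly the given words.

No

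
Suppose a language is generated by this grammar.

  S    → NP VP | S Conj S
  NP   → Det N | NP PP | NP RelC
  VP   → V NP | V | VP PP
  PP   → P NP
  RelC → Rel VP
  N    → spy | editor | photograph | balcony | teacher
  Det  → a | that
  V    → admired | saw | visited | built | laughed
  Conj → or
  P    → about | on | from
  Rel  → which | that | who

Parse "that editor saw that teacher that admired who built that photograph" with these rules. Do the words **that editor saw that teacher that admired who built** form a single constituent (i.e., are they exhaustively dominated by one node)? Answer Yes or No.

No

[S [NP [Det that] [N editor]] [VP [V saw] [NP [NP [NP [Det that] [N teacher]] [RelC [Rel that] [VP [V admired]]]] [RelC [Rel who] [VP [V built] [NP [Det that] [N photograph]]]]]]]
The smallest constituent containing 'that editor saw that teacher that admired who built' is the S spanning 'that editor saw that teacher that admired who built that photograph'; no single node in the tree dominates exactly the given words.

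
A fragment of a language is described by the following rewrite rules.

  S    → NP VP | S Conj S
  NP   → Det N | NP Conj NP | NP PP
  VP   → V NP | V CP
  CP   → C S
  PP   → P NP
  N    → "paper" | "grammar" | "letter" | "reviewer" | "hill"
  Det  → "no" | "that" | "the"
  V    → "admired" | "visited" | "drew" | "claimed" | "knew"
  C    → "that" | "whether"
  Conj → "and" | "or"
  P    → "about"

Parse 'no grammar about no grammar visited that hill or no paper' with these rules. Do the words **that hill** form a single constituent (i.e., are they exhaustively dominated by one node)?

Yes

[S [NP [NP [Det no] [N grammar]] [PP [P about] [NP [Det no] [N grammar]]]] [VP [V visited] [NP [NP [Det that] [N hill]] [Conj or] [NP [Det no] [N paper]]]]]
The words 'that hill' are exhaustively dominated by a single NP node (built by NP → Det N), so they form a constituent.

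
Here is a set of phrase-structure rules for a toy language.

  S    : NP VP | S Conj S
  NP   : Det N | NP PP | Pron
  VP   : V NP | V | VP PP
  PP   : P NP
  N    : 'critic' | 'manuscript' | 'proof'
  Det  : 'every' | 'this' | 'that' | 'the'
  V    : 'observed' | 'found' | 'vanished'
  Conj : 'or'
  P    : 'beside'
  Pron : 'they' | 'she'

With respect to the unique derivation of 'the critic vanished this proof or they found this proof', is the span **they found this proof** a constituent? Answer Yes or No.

[S [S [NP [Det the] [N critic]] [VP [V vanished] [NP [Det this] [N proof]]]] [Conj or] [S [NP [Pron they]] [VP [V found] [NP [Det this] [N proof]]]]]
The words 'they found this proof' are exhaustively dominated by a single S node (built by S → NP VP), so they form a constituent.

Yes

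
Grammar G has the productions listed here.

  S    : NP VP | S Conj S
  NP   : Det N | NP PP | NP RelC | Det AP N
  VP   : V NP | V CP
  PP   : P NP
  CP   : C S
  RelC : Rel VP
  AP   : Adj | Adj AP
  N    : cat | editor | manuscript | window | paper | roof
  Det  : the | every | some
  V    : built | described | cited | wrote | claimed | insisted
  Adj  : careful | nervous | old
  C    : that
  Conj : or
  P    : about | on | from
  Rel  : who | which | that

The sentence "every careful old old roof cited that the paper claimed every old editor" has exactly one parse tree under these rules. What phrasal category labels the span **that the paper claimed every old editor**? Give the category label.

CP

S
  NP
    Det: every
    AP
      Adj: careful
      AP
        Adj: old
        AP
          Adj: old
    N: roof
  VP
    V: cited
    CP
      C: that
      S
        NP
          Det: the
          N: paper
        VP
          V: claimed
          NP
            Det: every
            AP
              Adj: old
            N: editor
The span 'that the paper claimed every old editor' is the CP node built by CP → C S.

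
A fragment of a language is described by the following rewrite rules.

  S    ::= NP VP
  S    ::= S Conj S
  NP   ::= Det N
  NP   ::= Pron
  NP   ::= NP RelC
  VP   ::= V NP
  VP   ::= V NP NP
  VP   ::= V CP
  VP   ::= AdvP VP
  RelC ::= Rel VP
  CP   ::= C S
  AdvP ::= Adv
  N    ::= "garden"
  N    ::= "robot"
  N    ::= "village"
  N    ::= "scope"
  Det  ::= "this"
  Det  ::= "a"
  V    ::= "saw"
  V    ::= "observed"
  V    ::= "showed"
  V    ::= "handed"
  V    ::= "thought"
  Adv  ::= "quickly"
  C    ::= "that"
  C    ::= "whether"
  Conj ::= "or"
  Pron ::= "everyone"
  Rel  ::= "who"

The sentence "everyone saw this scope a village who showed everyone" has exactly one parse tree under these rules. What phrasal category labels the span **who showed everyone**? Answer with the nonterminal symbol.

RelC

S
  NP
    Pron: everyone
  VP
    V: saw
    NP
      Det: this
      N: scope
    NP
      NP
        Det: a
        N: village
      RelC
        Rel: who
        VP
          V: showed
          NP
            Pron: everyone
The span 'who showed everyone' is the RelC node built by RelC → Rel VP.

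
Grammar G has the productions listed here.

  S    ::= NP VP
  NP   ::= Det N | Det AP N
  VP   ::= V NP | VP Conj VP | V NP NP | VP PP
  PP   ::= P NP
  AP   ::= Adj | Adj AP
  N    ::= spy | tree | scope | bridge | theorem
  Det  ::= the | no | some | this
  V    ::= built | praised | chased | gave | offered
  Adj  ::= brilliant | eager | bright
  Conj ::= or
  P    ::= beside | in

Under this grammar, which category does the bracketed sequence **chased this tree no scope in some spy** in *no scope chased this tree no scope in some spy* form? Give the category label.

VP

[S [NP [Det no] [N scope]] [VP [VP [V chased] [NP [Det this] [N tree]] [NP [Det no] [N scope]]] [PP [P in] [NP [Det some] [N spy]]]]]
The span 'chased this tree no scope in some spy' is the VP node built by VP → VP PP.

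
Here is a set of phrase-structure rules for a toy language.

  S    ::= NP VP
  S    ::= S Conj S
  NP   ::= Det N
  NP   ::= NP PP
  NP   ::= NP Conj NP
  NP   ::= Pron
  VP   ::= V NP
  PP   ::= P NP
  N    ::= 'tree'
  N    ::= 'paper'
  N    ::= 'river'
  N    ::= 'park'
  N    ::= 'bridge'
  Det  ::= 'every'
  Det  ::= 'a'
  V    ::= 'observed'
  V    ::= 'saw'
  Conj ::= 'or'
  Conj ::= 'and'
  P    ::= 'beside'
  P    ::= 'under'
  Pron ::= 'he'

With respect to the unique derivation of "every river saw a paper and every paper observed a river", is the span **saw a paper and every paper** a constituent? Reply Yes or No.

No

[S [S [NP [Det every] [N river]] [VP [V saw] [NP [Det a] [N paper]]]] [Conj and] [S [NP [Det every] [N paper]] [VP [V observed] [NP [Det a] [N river]]]]]
The smallest constituent containing 'saw a paper and every paper' is the S spanning 'every river saw a paper and every paper observed a river'; no single node in the tree dominates exactly the given words.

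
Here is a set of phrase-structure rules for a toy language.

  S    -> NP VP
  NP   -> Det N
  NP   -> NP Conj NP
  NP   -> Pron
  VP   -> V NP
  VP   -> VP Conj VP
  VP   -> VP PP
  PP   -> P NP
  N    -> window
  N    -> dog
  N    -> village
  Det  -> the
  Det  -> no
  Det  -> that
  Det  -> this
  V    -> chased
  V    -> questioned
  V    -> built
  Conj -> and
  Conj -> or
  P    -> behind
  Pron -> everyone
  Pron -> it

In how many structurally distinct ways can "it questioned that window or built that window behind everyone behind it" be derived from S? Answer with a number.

3

Two of the 3 distinct bracketings:
[S [NP [Pron it]] [VP [VP [V questioned] [NP [Det that] [N window]]] [Conj or] [VP [VP [VP [V built] [NP [Det that] [N window]]] [PP [P behind] [NP [Pron everyone]]]] [PP [P behind] [NP [Pron it]]]]]]
[S [NP [Pron it]] [VP [VP [VP [V questioned] [NP [Det that] [N window]]] [Conj or] [VP [VP [V built] [NP [Det that] [N window]]] [PP [P behind] [NP [Pron everyone]]]]] [PP [P behind] [NP [Pron it]]]]]
The trees differ in how a recursive rule is bracketed over the same span.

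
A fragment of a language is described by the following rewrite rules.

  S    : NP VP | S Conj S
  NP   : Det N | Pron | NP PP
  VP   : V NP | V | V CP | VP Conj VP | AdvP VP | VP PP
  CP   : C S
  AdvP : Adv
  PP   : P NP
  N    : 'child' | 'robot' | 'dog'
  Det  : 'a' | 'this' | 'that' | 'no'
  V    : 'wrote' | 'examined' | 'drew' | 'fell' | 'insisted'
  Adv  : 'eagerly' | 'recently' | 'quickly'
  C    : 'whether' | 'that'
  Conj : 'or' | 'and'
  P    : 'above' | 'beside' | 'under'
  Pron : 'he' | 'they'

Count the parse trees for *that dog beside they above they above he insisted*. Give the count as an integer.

5

Two of the 5 distinct bracketings:
[S [NP [NP [Det that] [N dog]] [PP [P beside] [NP [NP [Pron they]] [PP [P above] [NP [NP [Pron they]] [PP [P above] [NP [Pron he]]]]]]]] [VP [V insisted]]]
[S [NP [NP [Det that] [N dog]] [PP [P beside] [NP [NP [NP [Pron they]] [PP [P above] [NP [Pron they]]]] [PP [P above] [NP [Pron he]]]]]] [VP [V insisted]]]
The trees differ in how a recursive rule is bracketed over the same span.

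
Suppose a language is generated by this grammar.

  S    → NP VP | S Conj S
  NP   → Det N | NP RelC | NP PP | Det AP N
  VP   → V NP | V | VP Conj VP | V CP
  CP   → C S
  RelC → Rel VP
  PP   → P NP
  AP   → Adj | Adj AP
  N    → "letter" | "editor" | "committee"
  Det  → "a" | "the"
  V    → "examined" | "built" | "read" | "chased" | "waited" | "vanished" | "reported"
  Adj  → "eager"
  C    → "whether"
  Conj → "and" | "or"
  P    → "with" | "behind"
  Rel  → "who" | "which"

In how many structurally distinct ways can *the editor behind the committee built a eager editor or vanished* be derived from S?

[S [NP [NP [Det the] [N editor]] [PP [P behind] [NP [Det the] [N committee]]]] [VP [VP [V built] [NP [Det a] [AP [Adj eager]] [N editor]]] [Conj or] [VP [V vanished]]]]
No rule offers an alternative attachment or grouping for any span, so this is the only derivation.

1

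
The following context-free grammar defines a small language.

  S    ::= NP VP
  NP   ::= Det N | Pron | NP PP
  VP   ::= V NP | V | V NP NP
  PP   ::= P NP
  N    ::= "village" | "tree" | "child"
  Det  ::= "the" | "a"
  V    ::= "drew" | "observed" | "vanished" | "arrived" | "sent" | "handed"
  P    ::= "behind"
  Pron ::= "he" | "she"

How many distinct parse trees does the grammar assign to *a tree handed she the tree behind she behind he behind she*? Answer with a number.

Two of the 5 distinct bracketings:
[S [NP [Det a] [N tree]] [VP [V handed] [NP [Pron she]] [NP [NP [Det the] [N tree]] [PP [P behind] [NP [NP [Pron she]] [PP [P behind] [NP [NP [Pron he]] [PP [P behind] [NP [Pron she]]]]]]]]]]
[S [NP [Det a] [N tree]] [VP [V handed] [NP [Pron she]] [NP [NP [Det the] [N tree]] [PP [P behind] [NP [NP [NP [Pron she]] [PP [P behind] [NP [Pron he]]]] [PP [P behind] [NP [Pron she]]]]]]]]
The trees differ in how a recursive rule is bracketed over the same span.

5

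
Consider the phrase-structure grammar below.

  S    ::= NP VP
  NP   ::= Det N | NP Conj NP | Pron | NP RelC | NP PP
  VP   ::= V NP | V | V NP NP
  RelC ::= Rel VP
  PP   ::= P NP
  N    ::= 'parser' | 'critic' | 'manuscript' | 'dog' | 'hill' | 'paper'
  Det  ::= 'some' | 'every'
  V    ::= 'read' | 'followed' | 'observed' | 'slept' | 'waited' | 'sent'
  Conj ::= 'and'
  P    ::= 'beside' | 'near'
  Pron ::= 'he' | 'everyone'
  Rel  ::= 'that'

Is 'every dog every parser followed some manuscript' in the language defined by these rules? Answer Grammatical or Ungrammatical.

Ungrammatical

For S → NP VP, the only prefix that parses as NP is 'every dog', but the remainder 'every parser followed some manuscript' is not a VP under these rules.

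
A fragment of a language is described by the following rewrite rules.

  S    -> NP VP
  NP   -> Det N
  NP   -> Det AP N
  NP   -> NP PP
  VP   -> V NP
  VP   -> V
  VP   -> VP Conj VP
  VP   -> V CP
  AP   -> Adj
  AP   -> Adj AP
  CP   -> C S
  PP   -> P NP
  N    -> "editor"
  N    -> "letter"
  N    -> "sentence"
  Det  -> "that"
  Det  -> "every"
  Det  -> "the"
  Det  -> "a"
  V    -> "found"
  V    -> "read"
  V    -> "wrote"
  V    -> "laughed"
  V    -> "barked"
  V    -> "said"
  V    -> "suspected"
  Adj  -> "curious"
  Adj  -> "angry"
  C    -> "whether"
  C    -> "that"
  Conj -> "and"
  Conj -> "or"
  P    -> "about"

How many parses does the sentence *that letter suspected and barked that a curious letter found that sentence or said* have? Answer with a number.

3

Two of the 3 distinct bracketings:
[S [NP [Det that] [N letter]] [VP [VP [V suspected]] [Conj and] [VP [VP [V barked] [CP [C that] [S [NP [Det a] [AP [Adj curious]] [N letter]] [VP [V found] [NP [Det that] [N sentence]]]]]] [Conj or] [VP [V said]]]]]
[S [NP [Det that] [N letter]] [VP [VP [V suspected]] [Conj and] [VP [V barked] [CP [C that] [S [NP [Det a] [AP [Adj curious]] [N letter]] [VP [VP [V found] [NP [Det that] [N sentence]]] [Conj or] [VP [V said]]]]]]]]
The trees differ in how a recursive rule is bracketed over the same span.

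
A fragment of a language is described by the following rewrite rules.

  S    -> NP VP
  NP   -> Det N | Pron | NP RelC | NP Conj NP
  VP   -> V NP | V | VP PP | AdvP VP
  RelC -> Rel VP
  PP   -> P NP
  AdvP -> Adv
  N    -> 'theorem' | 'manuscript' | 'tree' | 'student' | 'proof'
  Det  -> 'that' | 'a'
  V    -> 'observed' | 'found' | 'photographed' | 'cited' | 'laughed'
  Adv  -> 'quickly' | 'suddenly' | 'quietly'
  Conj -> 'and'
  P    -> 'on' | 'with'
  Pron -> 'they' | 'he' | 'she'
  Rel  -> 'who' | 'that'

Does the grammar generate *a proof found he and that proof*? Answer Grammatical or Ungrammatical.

Grammatical

S
  NP
    Det: a
    N: proof
  VP
    V: found
    NP
      NP
        Pron: he
      Conj: and
      NP
        Det: that
        N: proof
The bracketing above is licensed at every node by one of the given productions, with S at the root.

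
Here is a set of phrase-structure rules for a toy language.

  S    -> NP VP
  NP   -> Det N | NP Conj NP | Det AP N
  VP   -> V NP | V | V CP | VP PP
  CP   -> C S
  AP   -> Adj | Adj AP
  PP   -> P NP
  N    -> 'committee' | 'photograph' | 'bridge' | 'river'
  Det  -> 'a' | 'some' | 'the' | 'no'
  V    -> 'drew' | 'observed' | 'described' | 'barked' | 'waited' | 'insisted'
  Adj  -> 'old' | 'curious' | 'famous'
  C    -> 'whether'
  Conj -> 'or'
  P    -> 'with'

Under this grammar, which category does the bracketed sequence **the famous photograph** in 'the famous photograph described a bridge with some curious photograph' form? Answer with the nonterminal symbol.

[S [NP [Det the] [AP [Adj famous]] [N photograph]] [VP [VP [V described] [NP [Det a] [N bridge]]] [PP [P with] [NP [Det some] [AP [Adj curious]] [N photograph]]]]]
The span 'the famous photograph' is the NP node built by NP → Det AP N.

NP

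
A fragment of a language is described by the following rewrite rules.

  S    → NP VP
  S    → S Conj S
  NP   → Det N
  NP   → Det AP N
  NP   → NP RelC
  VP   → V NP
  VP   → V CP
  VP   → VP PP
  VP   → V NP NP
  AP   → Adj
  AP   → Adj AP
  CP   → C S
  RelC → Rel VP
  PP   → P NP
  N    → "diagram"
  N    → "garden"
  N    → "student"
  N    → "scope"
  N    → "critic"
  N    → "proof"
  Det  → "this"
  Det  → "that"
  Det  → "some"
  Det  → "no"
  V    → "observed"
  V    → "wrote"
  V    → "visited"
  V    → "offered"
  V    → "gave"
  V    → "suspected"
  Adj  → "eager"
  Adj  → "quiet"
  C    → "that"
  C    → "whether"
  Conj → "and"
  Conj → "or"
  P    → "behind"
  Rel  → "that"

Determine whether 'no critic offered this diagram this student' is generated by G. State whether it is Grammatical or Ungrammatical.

Grammatical

[S [NP [Det no] [N critic]] [VP [V offered] [NP [Det this] [N diagram]] [NP [Det this] [N student]]]]
Each bracket corresponds to one application of a listed rule, so the string is derivable from S.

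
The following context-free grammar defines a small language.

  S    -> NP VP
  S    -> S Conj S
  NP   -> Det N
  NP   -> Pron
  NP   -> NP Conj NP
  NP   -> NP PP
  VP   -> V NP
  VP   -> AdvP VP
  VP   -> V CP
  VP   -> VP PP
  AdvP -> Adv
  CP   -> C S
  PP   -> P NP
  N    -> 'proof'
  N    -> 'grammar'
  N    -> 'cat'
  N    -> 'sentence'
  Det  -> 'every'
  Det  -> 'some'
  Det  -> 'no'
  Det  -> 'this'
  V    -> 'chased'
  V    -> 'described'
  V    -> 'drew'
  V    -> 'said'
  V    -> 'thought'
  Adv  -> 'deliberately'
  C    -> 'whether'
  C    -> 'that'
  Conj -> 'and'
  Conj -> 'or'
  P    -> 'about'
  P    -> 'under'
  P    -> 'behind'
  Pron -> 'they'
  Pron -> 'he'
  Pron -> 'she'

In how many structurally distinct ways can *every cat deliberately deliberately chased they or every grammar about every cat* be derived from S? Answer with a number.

Two of the 5 distinct bracketings:
[S [NP [Det every] [N cat]] [VP [AdvP [Adv deliberately]] [VP [AdvP [Adv deliberately]] [VP [V chased] [NP [NP [Pron they]] [Conj or] [NP [NP [Det every] [N grammar]] [PP [P about] [NP [Det every] [N cat]]]]]]]]]
[S [NP [Det every] [N cat]] [VP [AdvP [Adv deliberately]] [VP [AdvP [Adv deliberately]] [VP [V chased] [NP [NP [NP [Pron they]] [Conj or] [NP [Det every] [N grammar]]] [PP [P about] [NP [Det every] [N cat]]]]]]]]
The trees differ in how a recursive rule is bracketed over the same span.

5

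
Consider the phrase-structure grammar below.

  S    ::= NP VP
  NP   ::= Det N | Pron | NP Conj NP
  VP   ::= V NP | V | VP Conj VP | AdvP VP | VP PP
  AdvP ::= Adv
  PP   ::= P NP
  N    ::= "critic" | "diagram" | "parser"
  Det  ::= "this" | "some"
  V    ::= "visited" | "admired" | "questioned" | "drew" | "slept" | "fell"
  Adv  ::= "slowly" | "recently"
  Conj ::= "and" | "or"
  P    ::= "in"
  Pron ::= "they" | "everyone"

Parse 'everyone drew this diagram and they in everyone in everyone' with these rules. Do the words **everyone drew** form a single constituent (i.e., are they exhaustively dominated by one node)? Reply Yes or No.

No

[S [NP [Pron everyone]] [VP [VP [VP [V drew] [NP [NP [Det this] [N diagram]] [Conj and] [NP [Pron they]]]] [PP [P in] [NP [Pron everyone]]]] [PP [P in] [NP [Pron everyone]]]]]
The smallest constituent containing 'everyone drew' is the S spanning 'everyone drew this diagram and they in everyone in everyone'; no single node in the tree dominates exactly the given words.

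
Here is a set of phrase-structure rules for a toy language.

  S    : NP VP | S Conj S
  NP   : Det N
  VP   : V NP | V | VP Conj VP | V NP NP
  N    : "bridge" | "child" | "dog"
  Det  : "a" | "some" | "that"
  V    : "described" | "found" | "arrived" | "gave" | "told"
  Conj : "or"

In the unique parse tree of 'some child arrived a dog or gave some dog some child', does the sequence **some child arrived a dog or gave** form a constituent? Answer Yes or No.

No

[S [NP [Det some] [N child]] [VP [VP [V arrived] [NP [Det a] [N dog]]] [Conj or] [VP [V gave] [NP [Det some] [N dog]] [NP [Det some] [N child]]]]]
The smallest constituent containing 'some child arrived a dog or gave' is the S spanning 'some child arrived a dog or gave some dog some child'; no single node in the tree dominates exactly the given words.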